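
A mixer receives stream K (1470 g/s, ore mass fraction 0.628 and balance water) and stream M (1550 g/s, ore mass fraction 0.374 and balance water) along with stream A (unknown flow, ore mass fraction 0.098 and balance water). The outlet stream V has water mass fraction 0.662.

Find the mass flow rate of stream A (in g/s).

Let A be the unknown flow. Total out = 3020 + A.
water balance: 1517.1 + 0.902·A = 0.662·(3020 + A)
(0.902 − 0.662)·A = 0.662×3020 − 1517.1 = 482.1
A = 482.1 / 0.240 = 2008.8 g/s

2009 g/s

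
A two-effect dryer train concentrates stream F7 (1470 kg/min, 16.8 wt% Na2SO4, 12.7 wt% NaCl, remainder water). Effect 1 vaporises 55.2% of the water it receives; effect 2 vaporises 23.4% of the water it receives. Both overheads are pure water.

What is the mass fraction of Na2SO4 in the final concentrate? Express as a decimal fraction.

water in feed = 1470×0.705 = 1036.3 kg/min.
After stage 1: water left = (1−0.552)×1036.3 = 464.28; stream total = 897.93 kg/min.
After stage 2: water left = (1−0.234)×464.28 = 355.64; final concentrate = 789.29 kg/min.
Na2SO4 fraction = 246.96/789.29 = 0.313.

0.313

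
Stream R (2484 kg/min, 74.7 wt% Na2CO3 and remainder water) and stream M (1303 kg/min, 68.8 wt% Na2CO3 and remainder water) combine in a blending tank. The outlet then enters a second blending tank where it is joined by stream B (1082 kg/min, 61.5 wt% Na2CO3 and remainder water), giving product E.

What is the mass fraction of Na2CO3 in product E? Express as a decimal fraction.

Overall, product flow = 4869 kg/min.
Na2CO3 in = 2484×0.747 + 1303×0.688 + 1082×0.615 = 3417.4 kg/min.
Na2CO3 fraction in E = 0.702.

0.702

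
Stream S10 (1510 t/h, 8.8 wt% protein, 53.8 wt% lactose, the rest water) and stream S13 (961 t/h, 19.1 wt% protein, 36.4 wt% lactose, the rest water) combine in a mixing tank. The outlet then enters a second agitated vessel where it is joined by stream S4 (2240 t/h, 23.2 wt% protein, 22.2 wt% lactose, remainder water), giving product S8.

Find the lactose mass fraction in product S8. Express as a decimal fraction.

Overall, product flow = 4711 t/h.
lactose in = 1510×0.538 + 961×0.364 + 2240×0.222 = 1659.5 t/h.
lactose fraction in S8 = 0.352.

0.352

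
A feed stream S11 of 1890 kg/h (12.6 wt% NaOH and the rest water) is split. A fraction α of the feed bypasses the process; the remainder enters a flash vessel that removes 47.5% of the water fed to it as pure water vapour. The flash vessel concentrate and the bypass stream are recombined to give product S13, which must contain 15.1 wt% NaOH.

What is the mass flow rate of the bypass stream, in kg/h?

All 1890×0.126 = 238.14 kg/h of NaOH reaches S13, so S13 = 238.14/0.151 = 1577.1 kg/h and vapour = 312.91 kg/h.
The evaporator receives (1−α)·1890 of feed at 0.874 water and removes 0.475 of that water:
0.475×0.874×(1−α)×1890 = 312.91
(1−α) = 312.91/784.63 = 0.3988;  α = 0.6012.
Bypass flow = 0.6012×1890 = 1136.3 kg/h.

1136 kg/h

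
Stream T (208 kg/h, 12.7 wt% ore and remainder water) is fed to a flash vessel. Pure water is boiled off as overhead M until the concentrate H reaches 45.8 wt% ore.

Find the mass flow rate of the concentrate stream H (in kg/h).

ore is conserved: 208×0.127 = 26.416 kg/h all reports to the concentrate.
Concentrate = 26.416/(target fraction) = 57.677 kg/h.

57.68 kg/h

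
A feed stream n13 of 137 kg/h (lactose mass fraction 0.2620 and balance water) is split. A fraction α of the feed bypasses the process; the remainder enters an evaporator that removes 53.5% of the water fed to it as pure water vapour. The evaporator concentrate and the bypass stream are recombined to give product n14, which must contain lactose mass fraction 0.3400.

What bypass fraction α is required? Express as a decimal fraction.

All 137×0.262 = 35.894 kg/h of lactose reaches n14, so n14 = 35.894/0.340 = 105.57 kg/h and vapour = 31.429 kg/h.
The evaporator receives (1−α)·137 of feed at 0.738 water and removes 0.535 of that water:
0.535×0.738×(1−α)×137 = 31.429
(1−α) = 31.429/54.092 = 0.5810;  α = 0.4190.

0.419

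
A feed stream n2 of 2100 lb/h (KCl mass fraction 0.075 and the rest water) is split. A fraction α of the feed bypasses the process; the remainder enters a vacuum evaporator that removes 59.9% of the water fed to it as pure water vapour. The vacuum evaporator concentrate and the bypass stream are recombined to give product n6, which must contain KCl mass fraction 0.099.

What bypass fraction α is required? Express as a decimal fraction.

All 2100×0.075 = 157.5 lb/h of KCl reaches n6, so n6 = 157.5/0.099 = 1590.9 lb/h and vapour = 509.09 lb/h.
The evaporator receives (1−α)·2100 of feed at 0.925 water and removes 0.599 of that water:
0.599×0.925×(1−α)×2100 = 509.09
(1−α) = 509.09/1163.6 = 0.4375;  α = 0.5625.

0.562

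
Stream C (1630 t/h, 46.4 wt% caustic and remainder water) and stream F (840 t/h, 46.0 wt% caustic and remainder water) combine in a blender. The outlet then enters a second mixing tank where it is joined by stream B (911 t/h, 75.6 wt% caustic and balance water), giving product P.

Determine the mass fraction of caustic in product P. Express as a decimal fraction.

Overall, product flow = 3381 t/h.
caustic in = 1630×0.464 + 840×0.460 + 911×0.756 = 1831.4 t/h.
caustic fraction in P = 0.542.

0.542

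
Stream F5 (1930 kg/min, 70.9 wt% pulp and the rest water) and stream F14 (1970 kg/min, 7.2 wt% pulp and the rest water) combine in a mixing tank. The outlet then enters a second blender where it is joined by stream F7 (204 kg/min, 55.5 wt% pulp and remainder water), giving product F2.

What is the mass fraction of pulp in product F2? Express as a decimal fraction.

0.3956

Overall, product flow = 4104 kg/min.
pulp in = 1930×0.709 + 1970×0.072 + 204×0.555 = 1623.4 kg/min.
pulp fraction in F2 = 0.3956.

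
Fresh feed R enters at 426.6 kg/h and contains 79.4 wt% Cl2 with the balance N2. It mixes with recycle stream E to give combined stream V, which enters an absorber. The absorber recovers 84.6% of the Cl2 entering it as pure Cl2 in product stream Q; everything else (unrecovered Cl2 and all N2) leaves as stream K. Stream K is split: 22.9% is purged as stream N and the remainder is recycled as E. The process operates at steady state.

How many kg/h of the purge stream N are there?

N2 enters only via R and leaves only via the purge: 426.6×0.206 = 0.229×(N2 in K), and the absorber passes all N2, so N2 in V = N2 in K = 383.75 kg/h.
Cl2 in V: m_A = 426.6×0.794 + (1−0.229)·(1−0.846)·m_A, so m_A = 338.72/0.8813 = 384.36 kg/h.
K = (1−0.846)×384.36 + 383.75 = 442.94 kg/h.
Purge N = 0.229×442.94 = 101.43 kg/h.

101.4 kg/h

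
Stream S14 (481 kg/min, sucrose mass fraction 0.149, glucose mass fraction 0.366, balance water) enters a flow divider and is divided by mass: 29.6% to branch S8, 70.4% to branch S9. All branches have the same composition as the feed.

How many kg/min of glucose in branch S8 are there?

52.11 kg/min

Branch S8 total = 0.296×481 = 142.38 kg/min.
glucose in S8 = 0.366×142.38 = 52.11 kg/min.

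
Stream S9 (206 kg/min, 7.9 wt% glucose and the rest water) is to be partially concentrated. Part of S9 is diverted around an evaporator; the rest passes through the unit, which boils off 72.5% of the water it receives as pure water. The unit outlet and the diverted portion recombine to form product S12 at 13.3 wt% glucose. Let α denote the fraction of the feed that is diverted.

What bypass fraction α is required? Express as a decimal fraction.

0.392

All 206×0.079 = 16.274 kg/min of glucose reaches S12, so S12 = 16.274/0.133 = 122.36 kg/min and vapour = 83.639 kg/min.
The evaporator receives (1−α)·206 of feed at 0.921 water and removes 0.725 of that water:
0.725×0.921×(1−α)×206 = 83.639
(1−α) = 83.639/137.55 = 0.6081;  α = 0.3919.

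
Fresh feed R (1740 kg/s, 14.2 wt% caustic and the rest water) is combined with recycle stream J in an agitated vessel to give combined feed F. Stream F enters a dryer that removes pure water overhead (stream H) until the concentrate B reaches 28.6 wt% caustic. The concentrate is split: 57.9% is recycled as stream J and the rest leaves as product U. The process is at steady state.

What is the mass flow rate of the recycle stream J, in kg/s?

1188 kg/s

Overall caustic balance (none leaves overhead): caustic in fresh feed = caustic in product, i.e. 1740×0.142 = (1−0.579)·B·0.286.
B = 247.08/(0.286×0.421) = 2052.1 kg/s.
Recycle J = 0.579×2052.1 = 1188.1 kg/s.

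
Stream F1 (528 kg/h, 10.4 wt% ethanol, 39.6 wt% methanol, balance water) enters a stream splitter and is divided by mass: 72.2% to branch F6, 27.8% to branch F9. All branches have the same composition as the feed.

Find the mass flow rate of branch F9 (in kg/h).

146.8 kg/h

Branch F9 flow = 0.278×528 = 146.78 kg/h.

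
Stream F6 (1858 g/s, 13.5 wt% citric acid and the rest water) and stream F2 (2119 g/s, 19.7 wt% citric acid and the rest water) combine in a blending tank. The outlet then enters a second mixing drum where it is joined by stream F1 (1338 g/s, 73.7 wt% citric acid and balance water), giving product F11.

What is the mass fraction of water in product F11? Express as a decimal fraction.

0.689

Overall, product flow = 5315 g/s.
water in = 1858×0.865 + 2119×0.803 + 1338×0.263 = 3660.6 g/s.
water fraction in F11 = 0.689.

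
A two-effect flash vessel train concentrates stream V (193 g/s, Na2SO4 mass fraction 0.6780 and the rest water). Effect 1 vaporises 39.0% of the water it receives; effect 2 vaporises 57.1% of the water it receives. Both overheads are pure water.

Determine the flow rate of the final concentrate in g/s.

water in feed = 193×0.322 = 62.146 g/s.
After stage 1: water left = (1−0.390)×62.146 = 37.909; stream total = 168.76 g/s.
After stage 2: water left = (1−0.571)×37.909 = 16.263; final concentrate = 147.12 g/s.

147.1 g/s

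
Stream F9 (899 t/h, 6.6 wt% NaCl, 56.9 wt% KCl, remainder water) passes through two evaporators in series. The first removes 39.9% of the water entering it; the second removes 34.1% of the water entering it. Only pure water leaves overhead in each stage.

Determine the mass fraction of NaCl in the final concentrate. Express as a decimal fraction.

0.0847

water in feed = 899×0.365 = 328.13 t/h.
After stage 1: water left = (1−0.399)×328.13 = 197.21; stream total = 768.07 t/h.
After stage 2: water left = (1−0.341)×197.21 = 129.96; final concentrate = 700.83 t/h.
NaCl fraction = 59.334/700.83 = 0.0847.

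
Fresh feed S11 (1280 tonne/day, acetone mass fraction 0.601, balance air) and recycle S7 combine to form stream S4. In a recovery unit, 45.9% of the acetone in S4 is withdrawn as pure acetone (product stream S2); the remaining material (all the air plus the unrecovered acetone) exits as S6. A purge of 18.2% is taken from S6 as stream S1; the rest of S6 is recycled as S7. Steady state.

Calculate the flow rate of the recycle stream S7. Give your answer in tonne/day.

air enters only via S11 and leaves only via the purge: 1280×0.399 = 0.182×(air in S6), and the recovery unit passes all air, so air in S4 = air in S6 = 2806.2 tonne/day.
acetone in S4: m_A = 1280×0.601 + (1−0.182)·(1−0.459)·m_A, so m_A = 769.28/0.5575 = 1380 tonne/day.
S6 = (1−0.459)×1380 + 2806.2 = 3552.7 tonne/day.
Recycle S7 = (1−0.182)×3552.7 = 2906.1 tonne/day.

2906 tonne/day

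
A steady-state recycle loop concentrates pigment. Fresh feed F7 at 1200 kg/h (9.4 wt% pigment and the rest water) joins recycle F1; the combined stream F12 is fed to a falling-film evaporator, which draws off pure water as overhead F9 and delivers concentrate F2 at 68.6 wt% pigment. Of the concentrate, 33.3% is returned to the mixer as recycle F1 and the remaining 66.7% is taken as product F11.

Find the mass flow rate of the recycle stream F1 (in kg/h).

Overall pigment balance (none leaves overhead): pigment in fresh feed = pigment in product, i.e. 1200×0.094 = (1−0.333)·F2·0.686.
F2 = 112.8/(0.686×0.667) = 246.52 kg/h.
Recycle F1 = 0.333×246.52 = 82.092 kg/h.

82.09 kg/h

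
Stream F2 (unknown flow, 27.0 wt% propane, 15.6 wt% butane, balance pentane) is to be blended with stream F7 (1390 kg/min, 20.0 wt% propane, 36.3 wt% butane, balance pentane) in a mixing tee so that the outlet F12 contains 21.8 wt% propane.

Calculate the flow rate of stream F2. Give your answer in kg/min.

Let F2 be the unknown flow. Total out = 1390 + F2.
propane balance: 278 + 0.270·F2 = 0.218·(1390 + F2)
(0.270 − 0.218)·F2 = 0.218×1390 − 278 = 25.02
F2 = 25.02 / 0.052 = 481.15 kg/min

481.2 kg/min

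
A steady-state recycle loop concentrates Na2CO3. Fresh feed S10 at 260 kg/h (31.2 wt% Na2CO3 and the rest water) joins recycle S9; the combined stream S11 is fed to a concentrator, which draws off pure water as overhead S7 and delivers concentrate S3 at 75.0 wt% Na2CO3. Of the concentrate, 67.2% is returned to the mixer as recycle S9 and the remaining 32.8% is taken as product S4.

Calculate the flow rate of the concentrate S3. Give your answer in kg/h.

Overall Na2CO3 balance (none leaves overhead): Na2CO3 in fresh feed = Na2CO3 in product, i.e. 260×0.312 = (1−0.672)·S3·0.750.
S3 = 81.12/(0.750×0.328) = 329.76 kg/h.

329.8 kg/h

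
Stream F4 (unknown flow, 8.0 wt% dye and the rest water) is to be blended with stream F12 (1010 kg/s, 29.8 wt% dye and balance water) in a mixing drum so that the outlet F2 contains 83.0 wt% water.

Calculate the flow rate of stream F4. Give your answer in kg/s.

Let F4 be the unknown flow. Total out = 1010 + F4.
water balance: 709.02 + 0.920·F4 = 0.830·(1010 + F4)
(0.920 − 0.830)·F4 = 0.830×1010 − 709.02 = 129.28
F4 = 129.28 / 0.090 = 1436.4 kg/s

1436 kg/s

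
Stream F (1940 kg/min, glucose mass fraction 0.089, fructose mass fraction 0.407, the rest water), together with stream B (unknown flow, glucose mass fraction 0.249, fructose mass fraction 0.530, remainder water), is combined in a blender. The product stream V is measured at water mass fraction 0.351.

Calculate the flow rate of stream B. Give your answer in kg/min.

2283 kg/min

Let B be the unknown flow. Total out = 1940 + B.
water balance: 977.76 + 0.221·B = 0.351·(1940 + B)
(0.221 − 0.351)·B = 0.351×1940 − 977.76 = -296.82
B = -296.82 / -0.130 = 2283.2 kg/min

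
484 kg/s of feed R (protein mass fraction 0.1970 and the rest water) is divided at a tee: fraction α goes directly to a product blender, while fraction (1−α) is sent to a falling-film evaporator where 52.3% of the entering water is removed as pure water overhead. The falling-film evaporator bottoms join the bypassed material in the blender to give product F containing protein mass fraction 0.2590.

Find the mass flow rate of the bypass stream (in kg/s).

All 484×0.197 = 95.348 kg/s of protein reaches F, so F = 95.348/0.259 = 368.14 kg/s and vapour = 115.86 kg/s.
The evaporator receives (1−α)·484 of feed at 0.803 water and removes 0.523 of that water:
0.523×0.803×(1−α)×484 = 115.86
(1−α) = 115.86/203.26 = 0.5700;  α = 0.4300.
Bypass flow = 0.4300×484 = 208.12 kg/s.

208.1 kg/s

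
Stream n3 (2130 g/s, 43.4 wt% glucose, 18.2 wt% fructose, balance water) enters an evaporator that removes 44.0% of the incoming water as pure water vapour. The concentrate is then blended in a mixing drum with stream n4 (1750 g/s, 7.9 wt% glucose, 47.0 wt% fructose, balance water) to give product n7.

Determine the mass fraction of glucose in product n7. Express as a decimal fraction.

0.302

Vapour removed = 0.440×0.384×2130 = 359.88 g/s; concentrate = 1770.1 g/s.
glucose reaching the mixer = 924.42 (from concentrate) + 1750×0.079 = 1062.7 g/s.
Product flow = 1770.1 + 1750 = 3520.1 g/s; glucose fraction = 0.302.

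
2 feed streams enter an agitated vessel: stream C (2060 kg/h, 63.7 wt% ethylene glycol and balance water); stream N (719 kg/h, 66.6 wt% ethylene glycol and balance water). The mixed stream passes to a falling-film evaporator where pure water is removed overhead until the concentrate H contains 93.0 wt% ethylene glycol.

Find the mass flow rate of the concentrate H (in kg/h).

1926 kg/h

ethylene glycol entering = 2060×0.637 + 719×0.666 = 1791.1 kg/h.
All ethylene glycol reports to H, so H = 1791.1/0.930 = 1925.9 kg/h.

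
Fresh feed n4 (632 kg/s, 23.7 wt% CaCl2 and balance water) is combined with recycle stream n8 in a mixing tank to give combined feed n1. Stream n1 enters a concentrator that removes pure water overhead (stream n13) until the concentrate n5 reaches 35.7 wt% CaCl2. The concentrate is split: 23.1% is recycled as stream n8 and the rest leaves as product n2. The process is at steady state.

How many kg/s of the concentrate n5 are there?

Overall CaCl2 balance (none leaves overhead): CaCl2 in fresh feed = CaCl2 in product, i.e. 632×0.237 = (1−0.231)·n5·0.357.
n5 = 149.78/(0.357×0.769) = 545.6 kg/s.

545.6 kg/s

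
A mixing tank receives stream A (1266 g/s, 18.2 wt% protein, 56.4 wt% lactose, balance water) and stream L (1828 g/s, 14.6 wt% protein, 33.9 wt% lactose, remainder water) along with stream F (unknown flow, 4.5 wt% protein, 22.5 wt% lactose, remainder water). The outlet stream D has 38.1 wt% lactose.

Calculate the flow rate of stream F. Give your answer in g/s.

Let F be the unknown flow. Total out = 3094 + F.
lactose balance: 1333.7 + 0.225·F = 0.381·(3094 + F)
(0.225 − 0.381)·F = 0.381×3094 − 1333.7 = -154.9
F = -154.9 / -0.156 = 992.96 g/s

993 g/s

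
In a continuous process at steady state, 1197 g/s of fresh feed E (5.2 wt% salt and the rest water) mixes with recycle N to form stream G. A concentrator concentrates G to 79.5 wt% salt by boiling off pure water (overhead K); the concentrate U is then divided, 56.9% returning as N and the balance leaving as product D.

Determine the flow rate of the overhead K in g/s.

Overall salt balance (none leaves overhead): salt in fresh feed = salt in product, i.e. 1197×0.052 = (1−0.569)·U·0.795.
U = 62.244/(0.795×0.431) = 181.66 g/s.
Recycle N = 0.569×181.66 = 103.36 g/s.
Combined feed G = 1197 + 103.36 = 1300.4 g/s.
Overhead K = G − U = 1300.4 − 181.66 = 1118.7 g/s.

1119 g/s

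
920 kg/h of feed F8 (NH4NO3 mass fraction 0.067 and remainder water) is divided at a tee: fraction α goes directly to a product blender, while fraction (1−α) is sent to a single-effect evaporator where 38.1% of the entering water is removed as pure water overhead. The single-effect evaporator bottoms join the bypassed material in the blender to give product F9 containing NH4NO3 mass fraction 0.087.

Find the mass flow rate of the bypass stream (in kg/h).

All 920×0.067 = 61.64 kg/h of NH4NO3 reaches F9, so F9 = 61.64/0.087 = 708.51 kg/h and vapour = 211.49 kg/h.
The evaporator receives (1−α)·920 of feed at 0.933 water and removes 0.381 of that water:
0.381×0.933×(1−α)×920 = 211.49
(1−α) = 211.49/327.04 = 0.6467;  α = 0.3533.
Bypass flow = 0.3533×920 = 325.03 kg/h.

325 kg/h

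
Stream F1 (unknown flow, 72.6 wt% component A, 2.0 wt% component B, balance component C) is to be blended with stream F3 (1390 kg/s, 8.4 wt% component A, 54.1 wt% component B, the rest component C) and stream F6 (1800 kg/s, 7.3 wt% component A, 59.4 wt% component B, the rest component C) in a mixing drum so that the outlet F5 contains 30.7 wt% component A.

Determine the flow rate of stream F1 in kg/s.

Let F1 be the unknown flow. Total out = 3190 + F1.
component A balance: 248.16 + 0.726·F1 = 0.307·(3190 + F1)
(0.726 − 0.307)·F1 = 0.307×3190 − 248.16 = 731.17
F1 = 731.17 / 0.419 = 1745 kg/s

1745 kg/s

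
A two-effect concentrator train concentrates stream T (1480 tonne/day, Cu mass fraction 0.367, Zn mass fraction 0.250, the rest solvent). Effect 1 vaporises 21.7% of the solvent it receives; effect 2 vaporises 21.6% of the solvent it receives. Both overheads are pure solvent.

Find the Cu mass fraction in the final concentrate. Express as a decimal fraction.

solvent in feed = 1480×0.383 = 566.84 tonne/day.
After stage 1: solvent left = (1−0.217)×566.84 = 443.84; stream total = 1357 tonne/day.
After stage 2: solvent left = (1−0.216)×443.84 = 347.97; final concentrate = 1261.1 tonne/day.
Cu fraction = 543.16/1261.1 = 0.431.

0.431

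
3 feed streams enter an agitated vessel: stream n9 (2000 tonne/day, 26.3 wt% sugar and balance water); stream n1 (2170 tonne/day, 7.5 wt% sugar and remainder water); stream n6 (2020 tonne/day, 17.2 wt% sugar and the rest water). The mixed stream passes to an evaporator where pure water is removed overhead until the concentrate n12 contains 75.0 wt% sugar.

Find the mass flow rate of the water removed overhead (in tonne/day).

sugar entering = 2000×0.263 + 2170×0.075 + 2020×0.172 = 1036.2 tonne/day.
All sugar reports to n12, so n12 = 1036.2/0.750 = 1381.6 tonne/day.
Total feed = 6190 tonne/day; overhead = 6190 − 1381.6 = 4808.4 tonne/day.

4808 tonne/day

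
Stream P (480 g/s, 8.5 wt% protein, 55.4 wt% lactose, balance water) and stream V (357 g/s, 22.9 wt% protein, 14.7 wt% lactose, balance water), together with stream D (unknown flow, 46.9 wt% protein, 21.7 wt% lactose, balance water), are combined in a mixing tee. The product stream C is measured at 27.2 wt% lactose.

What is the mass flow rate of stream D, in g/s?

1650 g/s

Let D be the unknown flow. Total out = 837 + D.
lactose balance: 318.4 + 0.217·D = 0.272·(837 + D)
(0.217 − 0.272)·D = 0.272×837 − 318.4 = -90.735
D = -90.735 / -0.055 = 1649.7 g/s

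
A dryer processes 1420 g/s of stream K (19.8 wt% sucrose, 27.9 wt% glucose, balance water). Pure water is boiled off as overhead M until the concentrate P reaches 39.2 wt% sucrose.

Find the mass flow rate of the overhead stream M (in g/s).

sucrose is conserved: 1420×0.198 = 281.16 g/s all reports to the concentrate.
Concentrate = 281.16/(target fraction) = 717.24 g/s.
Overhead = 1420 − 717.24 = 702.76 g/s.

702.8 g/s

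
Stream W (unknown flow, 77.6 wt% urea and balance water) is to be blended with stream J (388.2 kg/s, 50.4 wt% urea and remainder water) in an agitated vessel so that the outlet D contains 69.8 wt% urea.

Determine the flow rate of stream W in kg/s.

Let W be the unknown flow. Total out = 388.2 + W.
urea balance: 195.65 + 0.776·W = 0.698·(388.2 + W)
(0.776 − 0.698)·W = 0.698×388.2 − 195.65 = 75.311
W = 75.311 / 0.078 = 965.52 kg/s

965.5 kg/s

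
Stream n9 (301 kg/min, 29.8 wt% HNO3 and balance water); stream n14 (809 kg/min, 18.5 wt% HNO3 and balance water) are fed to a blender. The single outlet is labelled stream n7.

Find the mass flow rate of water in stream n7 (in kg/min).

870.6 kg/min

water out = water in = 301×0.702 + 809×0.815 = 870.64 kg/min.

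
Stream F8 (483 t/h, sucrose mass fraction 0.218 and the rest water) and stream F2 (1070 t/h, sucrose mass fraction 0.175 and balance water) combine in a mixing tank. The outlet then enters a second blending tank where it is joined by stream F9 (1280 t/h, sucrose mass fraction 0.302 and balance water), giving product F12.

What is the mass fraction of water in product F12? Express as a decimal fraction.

Overall, product flow = 2833 t/h.
water in = 483×0.782 + 1070×0.825 + 1280×0.698 = 2153.9 t/h.
water fraction in F12 = 0.760.

0.760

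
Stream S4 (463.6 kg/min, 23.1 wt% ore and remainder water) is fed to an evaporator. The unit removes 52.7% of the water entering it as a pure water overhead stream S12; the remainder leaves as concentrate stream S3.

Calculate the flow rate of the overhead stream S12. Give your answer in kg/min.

187.9 kg/min

water entering = 463.6×0.769 = 356.51 kg/min; overhead removed = 0.527×356.51 = 187.88 kg/min.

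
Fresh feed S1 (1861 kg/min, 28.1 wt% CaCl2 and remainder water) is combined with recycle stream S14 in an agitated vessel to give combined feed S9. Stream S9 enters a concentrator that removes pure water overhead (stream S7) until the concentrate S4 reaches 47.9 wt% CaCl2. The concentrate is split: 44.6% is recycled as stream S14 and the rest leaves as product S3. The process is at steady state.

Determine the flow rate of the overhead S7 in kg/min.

769.3 kg/min

Overall CaCl2 balance (none leaves overhead): CaCl2 in fresh feed = CaCl2 in product, i.e. 1861×0.281 = (1−0.446)·S4·0.479.
S4 = 522.94/(0.479×0.554) = 1970.6 kg/min.
Recycle S14 = 0.446×1970.6 = 878.91 kg/min.
Combined feed S9 = 1861 + 878.91 = 2739.9 kg/min.
Overhead S7 = S9 − S4 = 2739.9 − 1970.6 = 769.27 kg/min.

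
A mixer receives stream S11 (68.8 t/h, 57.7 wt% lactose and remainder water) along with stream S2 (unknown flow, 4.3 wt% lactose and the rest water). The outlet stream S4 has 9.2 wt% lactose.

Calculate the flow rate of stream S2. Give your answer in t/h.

681 t/h

Let S2 be the unknown flow. Total out = 68.8 + S2.
lactose balance: 39.698 + 0.043·S2 = 0.092·(68.8 + S2)
(0.043 − 0.092)·S2 = 0.092×68.8 − 39.698 = -33.368
S2 = -33.368 / -0.049 = 680.98 t/h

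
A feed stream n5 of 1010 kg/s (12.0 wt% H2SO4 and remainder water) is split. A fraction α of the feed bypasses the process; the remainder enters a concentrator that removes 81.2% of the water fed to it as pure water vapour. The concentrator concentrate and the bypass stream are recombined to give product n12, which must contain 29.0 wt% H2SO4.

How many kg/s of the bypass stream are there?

181.4 kg/s

All 1010×0.120 = 121.2 kg/s of H2SO4 reaches n12, so n12 = 121.2/0.290 = 417.93 kg/s and vapour = 592.07 kg/s.
The evaporator receives (1−α)·1010 of feed at 0.880 water and removes 0.812 of that water:
0.812×0.880×(1−α)×1010 = 592.07
(1−α) = 592.07/721.71 = 0.8204;  α = 0.1796.
Bypass flow = 0.1796×1010 = 181.42 kg/s.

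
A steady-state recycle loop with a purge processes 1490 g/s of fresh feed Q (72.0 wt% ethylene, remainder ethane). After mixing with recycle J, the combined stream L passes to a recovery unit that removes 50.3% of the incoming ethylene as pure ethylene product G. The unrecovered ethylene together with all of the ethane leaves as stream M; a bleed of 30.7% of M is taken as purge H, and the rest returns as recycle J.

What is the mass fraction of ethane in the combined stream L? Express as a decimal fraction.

ethane enters only via Q and leaves only via the purge: 1490×0.280 = 0.307×(ethane in M), and the recovery unit passes all ethane, so ethane in L = ethane in M = 1359 g/s.
ethylene in L: m_A = 1490×0.720 + (1−0.307)·(1−0.503)·m_A, so m_A = 1072.8/0.6556 = 1636.4 g/s.
L = 1636.4 + 1359 = 2995.4 g/s.
ethane fraction in L = 1359/2995.4 = 0.4537.

0.4537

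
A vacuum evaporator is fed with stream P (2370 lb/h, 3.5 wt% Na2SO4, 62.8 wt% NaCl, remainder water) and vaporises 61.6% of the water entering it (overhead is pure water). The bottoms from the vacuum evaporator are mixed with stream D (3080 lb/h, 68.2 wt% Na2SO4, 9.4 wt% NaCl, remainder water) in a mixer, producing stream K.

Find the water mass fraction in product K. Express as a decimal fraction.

Vapour removed = 0.616×0.337×2370 = 491.99 lb/h; concentrate = 1878 lb/h.
water reaching the mixer = 306.7 (from concentrate) + 3080×0.224 = 996.62 lb/h.
Product flow = 1878 + 3080 = 4958 lb/h; water fraction = 0.201.

0.201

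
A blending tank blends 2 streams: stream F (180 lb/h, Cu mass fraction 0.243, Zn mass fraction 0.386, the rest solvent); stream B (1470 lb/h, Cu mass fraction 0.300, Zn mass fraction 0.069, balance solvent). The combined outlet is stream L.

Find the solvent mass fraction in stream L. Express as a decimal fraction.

Total flow out = 180 + 1470 = 1650 lb/h.
solvent in = 180×0.371 + 1470×0.631 = 994.35 lb/h.
solvent mass fraction in L = 994.35/1650 = 0.603.

0.603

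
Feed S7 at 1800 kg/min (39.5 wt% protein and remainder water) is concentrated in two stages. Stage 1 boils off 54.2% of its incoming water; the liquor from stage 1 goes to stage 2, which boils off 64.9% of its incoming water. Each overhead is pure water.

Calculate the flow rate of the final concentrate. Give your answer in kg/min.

886.1 kg/min

water in feed = 1800×0.605 = 1089 kg/min.
After stage 1: water left = (1−0.542)×1089 = 498.76; stream total = 1209.8 kg/min.
After stage 2: water left = (1−0.649)×498.76 = 175.07; final concentrate = 886.07 kg/min.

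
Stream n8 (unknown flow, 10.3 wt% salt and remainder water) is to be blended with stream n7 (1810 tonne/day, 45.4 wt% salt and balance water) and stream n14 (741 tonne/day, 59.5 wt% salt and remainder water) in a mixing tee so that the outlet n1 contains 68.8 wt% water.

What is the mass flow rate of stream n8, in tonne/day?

2233 tonne/day

Let n8 be the unknown flow. Total out = 2551 + n8.
water balance: 1288.4 + 0.897·n8 = 0.688·(2551 + n8)
(0.897 − 0.688)·n8 = 0.688×2551 − 1288.4 = 466.72
n8 = 466.72 / 0.209 = 2233.1 tonne/day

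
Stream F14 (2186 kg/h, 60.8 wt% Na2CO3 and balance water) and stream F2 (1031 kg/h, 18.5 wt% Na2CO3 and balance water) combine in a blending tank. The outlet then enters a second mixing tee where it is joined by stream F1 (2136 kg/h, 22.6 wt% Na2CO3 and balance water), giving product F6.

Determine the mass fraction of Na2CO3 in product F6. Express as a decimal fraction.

Overall, product flow = 5353 kg/h.
Na2CO3 in = 2186×0.608 + 1031×0.185 + 2136×0.226 = 2002.6 kg/h.
Na2CO3 fraction in F6 = 0.3741.

0.3741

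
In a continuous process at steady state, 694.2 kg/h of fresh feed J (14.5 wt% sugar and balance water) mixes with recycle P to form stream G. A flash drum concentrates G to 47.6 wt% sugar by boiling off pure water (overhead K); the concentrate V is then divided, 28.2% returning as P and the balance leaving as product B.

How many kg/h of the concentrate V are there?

294.5 kg/h

Overall sugar balance (none leaves overhead): sugar in fresh feed = sugar in product, i.e. 694.2×0.145 = (1−0.282)·V·0.476.
V = 100.66/(0.476×0.718) = 294.52 kg/h.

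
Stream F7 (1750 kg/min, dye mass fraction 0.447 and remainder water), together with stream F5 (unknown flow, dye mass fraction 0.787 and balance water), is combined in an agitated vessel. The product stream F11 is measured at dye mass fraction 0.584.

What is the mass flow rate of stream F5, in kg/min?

1181 kg/min

Let F5 be the unknown flow. Total out = 1750 + F5.
dye balance: 782.25 + 0.787·F5 = 0.584·(1750 + F5)
(0.787 − 0.584)·F5 = 0.584×1750 − 782.25 = 239.75
F5 = 239.75 / 0.203 = 1181 kg/min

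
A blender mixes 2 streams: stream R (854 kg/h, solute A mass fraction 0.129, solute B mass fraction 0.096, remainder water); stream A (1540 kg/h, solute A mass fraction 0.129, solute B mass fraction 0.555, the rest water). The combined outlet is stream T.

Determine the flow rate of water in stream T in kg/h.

water out = water in = 854×0.775 + 1540×0.316 = 1148.5 kg/h.

1148 kg/h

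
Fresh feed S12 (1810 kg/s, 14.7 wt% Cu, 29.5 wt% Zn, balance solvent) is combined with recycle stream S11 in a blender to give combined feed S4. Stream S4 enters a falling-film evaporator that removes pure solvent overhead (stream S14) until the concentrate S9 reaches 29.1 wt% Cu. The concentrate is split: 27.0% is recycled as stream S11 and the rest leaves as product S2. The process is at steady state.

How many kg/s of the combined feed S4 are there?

Overall Cu balance (none leaves overhead): Cu in fresh feed = Cu in product, i.e. 1810×0.147 = (1−0.270)·S9·0.291.
S9 = 266.07/(0.291×0.730) = 1252.5 kg/s.
Recycle S11 = 0.270×1252.5 = 338.18 kg/s.
Combined feed S4 = 1810 + 338.18 = 2148.2 kg/s.

2148 kg/s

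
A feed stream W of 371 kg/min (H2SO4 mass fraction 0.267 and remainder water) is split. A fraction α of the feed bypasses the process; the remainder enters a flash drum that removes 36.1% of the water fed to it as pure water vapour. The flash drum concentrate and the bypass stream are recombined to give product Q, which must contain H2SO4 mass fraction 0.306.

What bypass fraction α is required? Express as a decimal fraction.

0.518

All 371×0.267 = 99.057 kg/min of H2SO4 reaches Q, so Q = 99.057/0.306 = 323.72 kg/min and vapour = 47.284 kg/min.
The evaporator receives (1−α)·371 of feed at 0.733 water and removes 0.361 of that water:
0.361×0.733×(1−α)×371 = 47.284
(1−α) = 47.284/98.171 = 0.4817;  α = 0.5183.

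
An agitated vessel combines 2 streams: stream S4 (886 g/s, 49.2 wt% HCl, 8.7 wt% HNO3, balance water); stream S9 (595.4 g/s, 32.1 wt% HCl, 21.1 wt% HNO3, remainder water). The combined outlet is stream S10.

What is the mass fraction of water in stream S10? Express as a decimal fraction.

Total flow out = 886 + 595.4 = 1481.4 g/s.
water in = 886×0.421 + 595.4×0.468 = 651.65 g/s.
water mass fraction in S10 = 651.65/1481.4 = 0.440.

0.440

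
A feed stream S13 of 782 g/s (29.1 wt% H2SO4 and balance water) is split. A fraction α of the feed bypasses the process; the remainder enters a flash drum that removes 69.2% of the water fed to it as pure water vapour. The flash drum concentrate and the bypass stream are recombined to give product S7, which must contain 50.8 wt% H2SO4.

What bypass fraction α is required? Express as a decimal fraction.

All 782×0.291 = 227.56 g/s of H2SO4 reaches S7, so S7 = 227.56/0.508 = 447.96 g/s and vapour = 334.04 g/s.
The evaporator receives (1−α)·782 of feed at 0.709 water and removes 0.692 of that water:
0.692×0.709×(1−α)×782 = 334.04
(1−α) = 334.04/383.67 = 0.8707;  α = 0.1293.

0.129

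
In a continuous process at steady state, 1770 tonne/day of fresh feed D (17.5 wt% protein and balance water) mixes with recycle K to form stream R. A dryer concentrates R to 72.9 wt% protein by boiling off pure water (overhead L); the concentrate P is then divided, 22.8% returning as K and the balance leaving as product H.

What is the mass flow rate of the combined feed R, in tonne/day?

Overall protein balance (none leaves overhead): protein in fresh feed = protein in product, i.e. 1770×0.175 = (1−0.228)·P·0.729.
P = 309.75/(0.729×0.772) = 550.38 tonne/day.
Recycle K = 0.228×550.38 = 125.49 tonne/day.
Combined feed R = 1770 + 125.49 = 1895.5 tonne/day.

1895 tonne/day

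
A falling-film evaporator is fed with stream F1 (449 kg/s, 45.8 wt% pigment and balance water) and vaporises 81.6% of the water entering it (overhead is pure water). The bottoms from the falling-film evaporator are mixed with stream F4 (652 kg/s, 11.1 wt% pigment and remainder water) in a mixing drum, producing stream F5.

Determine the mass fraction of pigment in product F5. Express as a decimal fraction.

Vapour removed = 0.816×0.542×449 = 198.58 kg/s; concentrate = 250.42 kg/s.
pigment reaching the mixer = 205.64 (from concentrate) + 652×0.111 = 278.01 kg/s.
Product flow = 250.42 + 652 = 902.42 kg/s; pigment fraction = 0.308.

0.308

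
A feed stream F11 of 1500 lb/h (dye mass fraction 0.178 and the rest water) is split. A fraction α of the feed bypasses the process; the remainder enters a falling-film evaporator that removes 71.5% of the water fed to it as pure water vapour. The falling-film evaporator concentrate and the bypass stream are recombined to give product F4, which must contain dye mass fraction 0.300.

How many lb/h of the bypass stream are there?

All 1500×0.178 = 267 lb/h of dye reaches F4, so F4 = 267/0.300 = 890 lb/h and vapour = 610 lb/h.
The evaporator receives (1−α)·1500 of feed at 0.822 water and removes 0.715 of that water:
0.715×0.822×(1−α)×1500 = 610
(1−α) = 610/881.59 = 0.6919;  α = 0.3081.
Bypass flow = 0.3081×1500 = 462.11 lb/h.

462.1 lb/h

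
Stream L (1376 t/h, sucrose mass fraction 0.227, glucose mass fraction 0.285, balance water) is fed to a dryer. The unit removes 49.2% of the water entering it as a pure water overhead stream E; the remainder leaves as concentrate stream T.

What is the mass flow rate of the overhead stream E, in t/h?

water entering = 1376×0.488 = 671.49 t/h; overhead removed = 0.492×671.49 = 330.37 t/h.

330.4 t/h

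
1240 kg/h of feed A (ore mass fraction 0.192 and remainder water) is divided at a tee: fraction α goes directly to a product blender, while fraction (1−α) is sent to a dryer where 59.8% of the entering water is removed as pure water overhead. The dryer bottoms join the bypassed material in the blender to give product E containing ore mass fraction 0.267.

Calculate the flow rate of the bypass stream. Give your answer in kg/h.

All 1240×0.192 = 238.08 kg/h of ore reaches E, so E = 238.08/0.267 = 891.69 kg/h and vapour = 348.31 kg/h.
The evaporator receives (1−α)·1240 of feed at 0.808 water and removes 0.598 of that water:
0.598×0.808×(1−α)×1240 = 348.31
(1−α) = 348.31/599.15 = 0.5813;  α = 0.4187.
Bypass flow = 0.4187×1240 = 519.13 kg/h.

519.1 kg/h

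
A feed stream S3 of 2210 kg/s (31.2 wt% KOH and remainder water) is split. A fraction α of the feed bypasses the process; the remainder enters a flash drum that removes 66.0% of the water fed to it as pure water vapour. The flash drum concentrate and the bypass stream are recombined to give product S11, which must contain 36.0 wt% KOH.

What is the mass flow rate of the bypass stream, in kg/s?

1561 kg/s

All 2210×0.312 = 689.52 kg/s of KOH reaches S11, so S11 = 689.52/0.360 = 1915.3 kg/s and vapour = 294.67 kg/s.
The evaporator receives (1−α)·2210 of feed at 0.688 water and removes 0.660 of that water:
0.660×0.688×(1−α)×2210 = 294.67
(1−α) = 294.67/1003.5 = 0.2936;  α = 0.7064.
Bypass flow = 0.7064×2210 = 1561.1 kg/s.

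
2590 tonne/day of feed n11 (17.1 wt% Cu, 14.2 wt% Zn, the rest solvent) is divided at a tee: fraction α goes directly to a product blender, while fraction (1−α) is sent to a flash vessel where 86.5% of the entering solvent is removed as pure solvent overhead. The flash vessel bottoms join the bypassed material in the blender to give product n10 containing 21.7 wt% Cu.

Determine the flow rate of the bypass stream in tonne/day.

1666 tonne/day

All 2590×0.171 = 442.89 tonne/day of Cu reaches n10, so n10 = 442.89/0.217 = 2041 tonne/day and vapour = 549.03 tonne/day.
The evaporator receives (1−α)·2590 of feed at 0.687 solvent and removes 0.865 of that solvent:
0.865×0.687×(1−α)×2590 = 549.03
(1−α) = 549.03/1539.1 = 0.3567;  α = 0.6433.
Bypass flow = 0.6433×2590 = 1666.1 tonne/day.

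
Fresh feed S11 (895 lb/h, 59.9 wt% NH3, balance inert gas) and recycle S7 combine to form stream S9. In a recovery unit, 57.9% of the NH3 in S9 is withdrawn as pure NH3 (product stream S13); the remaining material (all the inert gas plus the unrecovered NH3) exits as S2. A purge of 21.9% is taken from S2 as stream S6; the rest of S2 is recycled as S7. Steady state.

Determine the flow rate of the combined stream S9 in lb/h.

2438 lb/h

inert gas enters only via S11 and leaves only via the purge: 895×0.401 = 0.219×(inert gas in S2), and the recovery unit passes all inert gas, so inert gas in S9 = inert gas in S2 = 1638.8 lb/h.
NH3 in S9: m_A = 895×0.599 + (1−0.219)·(1−0.579)·m_A, so m_A = 536.11/0.6712 = 798.73 lb/h.
S9 = 798.73 + 1638.8 = 2437.5 lb/h.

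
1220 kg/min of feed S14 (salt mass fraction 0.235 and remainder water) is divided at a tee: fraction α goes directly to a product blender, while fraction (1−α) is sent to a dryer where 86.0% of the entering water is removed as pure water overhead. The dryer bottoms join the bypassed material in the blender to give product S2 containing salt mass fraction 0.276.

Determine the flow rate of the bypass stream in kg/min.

944.5 kg/min

All 1220×0.235 = 286.7 kg/min of salt reaches S2, so S2 = 286.7/0.276 = 1038.8 kg/min and vapour = 181.23 kg/min.
The evaporator receives (1−α)·1220 of feed at 0.765 water and removes 0.860 of that water:
0.860×0.765×(1−α)×1220 = 181.23
(1−α) = 181.23/802.64 = 0.2258;  α = 0.7742.
Bypass flow = 0.7742×1220 = 944.53 kg/min.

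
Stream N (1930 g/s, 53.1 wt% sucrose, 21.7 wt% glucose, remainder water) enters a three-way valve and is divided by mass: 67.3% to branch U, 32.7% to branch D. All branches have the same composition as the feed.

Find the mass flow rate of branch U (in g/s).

Branch U flow = 0.673×1930 = 1298.9 g/s.

1299 g/s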